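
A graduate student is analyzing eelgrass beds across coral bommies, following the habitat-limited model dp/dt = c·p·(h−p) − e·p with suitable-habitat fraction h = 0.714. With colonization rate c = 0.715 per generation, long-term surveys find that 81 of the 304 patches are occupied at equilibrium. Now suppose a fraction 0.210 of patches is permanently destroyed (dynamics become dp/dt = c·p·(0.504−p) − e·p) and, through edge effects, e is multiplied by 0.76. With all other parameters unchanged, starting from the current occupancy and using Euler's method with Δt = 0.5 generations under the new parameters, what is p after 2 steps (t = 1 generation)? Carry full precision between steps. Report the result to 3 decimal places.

Observed p* = 81/304 = 0.26645.
Balance c(h−p*) = e gives e = 0.715×(0.714 − 0.26645) = 0.32000.
Starting from p₀ = 0.26645; update p ← p + (dp/dt)·Δt with the new parameters.
  1  |  dp/dt·Δt = -0.009772  |  p_1 = 0.256675
  2  |  dp/dt·Δt = -0.008517  |  p_2 = 0.248159

0.248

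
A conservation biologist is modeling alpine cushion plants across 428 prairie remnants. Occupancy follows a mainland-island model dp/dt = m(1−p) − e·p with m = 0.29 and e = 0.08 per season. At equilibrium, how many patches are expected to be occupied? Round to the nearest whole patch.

335

p* = m/(m+e) = 0.29/0.3700 = 0.7838.
Expected occupied patches = N × p* = 428 × 0.7838 = 335.46 ≈ 335.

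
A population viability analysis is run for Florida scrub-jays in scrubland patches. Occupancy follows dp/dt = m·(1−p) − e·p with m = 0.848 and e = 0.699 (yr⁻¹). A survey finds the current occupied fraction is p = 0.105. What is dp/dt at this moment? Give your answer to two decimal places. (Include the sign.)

Colonization term: m·(1−p) = 0.848×0.8950 = 0.75896.
Extinction term: e·p = 0.07339.
dp/dt = 0.75896 − 0.07339 = 0.68556.

0.69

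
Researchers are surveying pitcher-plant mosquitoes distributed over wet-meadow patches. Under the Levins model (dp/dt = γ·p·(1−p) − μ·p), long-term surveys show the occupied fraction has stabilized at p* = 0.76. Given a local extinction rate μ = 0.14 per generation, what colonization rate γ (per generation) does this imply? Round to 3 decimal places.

0.583

At equilibrium γ(1−p*) = μ, so γ = μ/(1−p*).
γ = 0.14/(1 − 0.76) = 0.14/0.2400 = 0.5833.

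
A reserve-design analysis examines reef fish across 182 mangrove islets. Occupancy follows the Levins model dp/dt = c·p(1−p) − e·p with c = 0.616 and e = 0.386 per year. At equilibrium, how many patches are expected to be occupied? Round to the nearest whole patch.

68

p* = 1 − e/c = 1 − 0.386/0.616 = 0.3734.
Expected occupied patches = N × p* = 182 × 0.3734 = 67.95 ≈ 68.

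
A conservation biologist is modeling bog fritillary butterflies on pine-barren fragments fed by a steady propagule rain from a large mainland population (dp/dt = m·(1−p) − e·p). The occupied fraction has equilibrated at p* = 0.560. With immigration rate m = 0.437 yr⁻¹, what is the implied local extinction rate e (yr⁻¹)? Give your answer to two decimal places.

At equilibrium m(1−p*) = e·p*, so e = m(1−p*)/p*.
e = 0.437 × 0.4400 / 0.560 = 0.3434.

0.34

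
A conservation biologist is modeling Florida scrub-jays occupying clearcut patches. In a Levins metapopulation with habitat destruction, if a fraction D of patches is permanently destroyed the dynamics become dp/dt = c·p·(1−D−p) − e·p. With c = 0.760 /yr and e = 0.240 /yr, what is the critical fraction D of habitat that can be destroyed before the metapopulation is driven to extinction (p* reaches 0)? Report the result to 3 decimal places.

0.684

The nontrivial equilibrium is p* = (1−D) − e/c; extinction occurs when this hits zero.
So D_crit = 1 − e/c = 1 − 0.240/0.760 = 1 − 0.3158 = 0.6842.
This equals the undisturbed p*, a classic result of Lande's extension.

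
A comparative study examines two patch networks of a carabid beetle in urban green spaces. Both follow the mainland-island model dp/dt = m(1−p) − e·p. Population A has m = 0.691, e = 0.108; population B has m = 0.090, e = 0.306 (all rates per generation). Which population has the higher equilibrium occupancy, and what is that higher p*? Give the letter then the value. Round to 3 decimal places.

A: p*_A = m/(m+e) = 0.691/0.7990 = 0.8648.
B: p*_B = 0.090/0.3960 = 0.2273.
A is higher at 0.8648.

A, 0.865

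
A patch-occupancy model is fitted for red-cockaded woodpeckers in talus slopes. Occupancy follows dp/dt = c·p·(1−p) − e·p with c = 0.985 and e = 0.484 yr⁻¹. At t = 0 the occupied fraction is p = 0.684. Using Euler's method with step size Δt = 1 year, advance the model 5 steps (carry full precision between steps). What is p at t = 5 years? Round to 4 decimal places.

0.5115

Update rule: p ← p + [c·p·(1−p) − e·p]·Δt with Δt = 1.
t = 1: p = 0.68400 + (-0.11815) = 0.56585
t = 2: p = 0.56585 + (-0.03189) = 0.53396
t = 3: p = 0.53396 + (-0.01332) = 0.52064
t = 4: p = 0.52064 + (-0.00616) = 0.51448
t = 5: p = 0.51448 + (-0.00296) = 0.51151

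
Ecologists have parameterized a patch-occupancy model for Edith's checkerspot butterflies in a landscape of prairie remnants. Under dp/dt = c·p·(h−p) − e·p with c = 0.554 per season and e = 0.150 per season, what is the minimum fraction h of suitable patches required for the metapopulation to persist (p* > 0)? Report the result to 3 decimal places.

p* = h − e/c is positive only when h > e/c.
h_min = e/c = 0.150/0.554 = 0.2708.

0.271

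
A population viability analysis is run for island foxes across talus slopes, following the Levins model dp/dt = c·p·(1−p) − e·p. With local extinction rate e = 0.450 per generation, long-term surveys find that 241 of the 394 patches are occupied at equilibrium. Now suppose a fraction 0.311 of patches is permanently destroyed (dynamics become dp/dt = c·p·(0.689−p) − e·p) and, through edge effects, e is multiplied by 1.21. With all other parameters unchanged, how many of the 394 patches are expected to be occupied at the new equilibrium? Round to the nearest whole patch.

Observed p* = 241/394 = 0.61168.
Balance c(1−p*) = e gives c = e/(1 − 0.61168) = 0.450/0.38832 = 1.15884.
New p* = 0.689 − e/c = 0.689 − 0.54450/1.15884 = 0.21913.
Expected occupied = 394 × 0.21913 = 86.34 ≈ 86.

86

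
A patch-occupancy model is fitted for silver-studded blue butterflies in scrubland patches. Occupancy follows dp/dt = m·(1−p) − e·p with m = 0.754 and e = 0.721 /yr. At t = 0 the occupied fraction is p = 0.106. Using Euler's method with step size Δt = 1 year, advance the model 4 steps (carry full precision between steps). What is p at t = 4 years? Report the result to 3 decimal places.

0.491

Update rule: p ← p + [m·(1−p) − e·p]·Δt with Δt = 1.
p: 0.10600 → 0.70365  (Δp = +0.59765)
p: 0.70365 → 0.41977  (Δp = -0.28388)
p: 0.41977 → 0.55461  (Δp = +0.13484)
p: 0.55461 → 0.49056  (Δp = -0.06405)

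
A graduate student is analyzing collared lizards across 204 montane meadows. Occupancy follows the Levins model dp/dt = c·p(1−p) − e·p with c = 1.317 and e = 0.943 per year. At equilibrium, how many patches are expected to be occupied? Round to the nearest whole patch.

p* = 1 − e/c = 1 − 0.943/1.317 = 0.2840.
Expected occupied patches = N × p* = 204 × 0.2840 = 57.93 ≈ 58.

58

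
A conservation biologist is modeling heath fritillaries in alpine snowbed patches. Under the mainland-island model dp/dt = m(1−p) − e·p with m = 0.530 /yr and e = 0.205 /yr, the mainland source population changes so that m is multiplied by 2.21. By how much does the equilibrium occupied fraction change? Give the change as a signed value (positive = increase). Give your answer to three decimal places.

0.130

Before: p* = 0.530/(0.530+0.205) = 0.7211.
After: m = 1.1713, e = 0.205; p* = 1.1713/1.3763 = 0.8510.
Δp* = 0.8510 − 0.7211 = +0.1300.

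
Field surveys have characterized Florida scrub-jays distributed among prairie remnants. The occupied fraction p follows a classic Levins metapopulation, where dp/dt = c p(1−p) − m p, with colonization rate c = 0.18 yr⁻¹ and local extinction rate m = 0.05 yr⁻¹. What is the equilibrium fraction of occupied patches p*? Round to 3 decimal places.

At equilibrium, colonization balances extinction: c·p*·(1−p*) = m·p*.
So p* = 1 − m/c = 1 − 0.05/0.18 = 1 − 0.2778 = 0.7222.

0.722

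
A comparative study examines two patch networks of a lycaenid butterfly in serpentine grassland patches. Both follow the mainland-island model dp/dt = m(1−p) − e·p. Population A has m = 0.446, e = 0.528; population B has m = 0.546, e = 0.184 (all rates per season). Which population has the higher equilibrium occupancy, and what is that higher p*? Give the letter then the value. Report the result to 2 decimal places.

A: p*_A = m/(m+e) = 0.446/0.9740 = 0.4579.
B: p*_B = 0.546/0.7300 = 0.7479.
B is higher at 0.7479.

B, 0.75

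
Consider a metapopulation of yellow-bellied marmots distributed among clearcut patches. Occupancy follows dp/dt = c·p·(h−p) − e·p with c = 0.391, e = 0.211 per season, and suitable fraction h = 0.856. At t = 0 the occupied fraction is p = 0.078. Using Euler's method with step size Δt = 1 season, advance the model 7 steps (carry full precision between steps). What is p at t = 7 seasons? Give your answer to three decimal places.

0.137

Update rule: p ← p + [c·p·(h−p) − e·p]·Δt with Δt = 1.
t = 1: p = 0.07800 + (+0.00727) = 0.08527
t = 2: p = 0.08527 + (+0.00770) = 0.09297
t = 3: p = 0.09297 + (+0.00812) = 0.10109
t = 4: p = 0.10109 + (+0.00851) = 0.10960
t = 5: p = 0.10960 + (+0.00886) = 0.11846
t = 6: p = 0.11846 + (+0.00917) = 0.12763
t = 7: p = 0.12763 + (+0.00942) = 0.13705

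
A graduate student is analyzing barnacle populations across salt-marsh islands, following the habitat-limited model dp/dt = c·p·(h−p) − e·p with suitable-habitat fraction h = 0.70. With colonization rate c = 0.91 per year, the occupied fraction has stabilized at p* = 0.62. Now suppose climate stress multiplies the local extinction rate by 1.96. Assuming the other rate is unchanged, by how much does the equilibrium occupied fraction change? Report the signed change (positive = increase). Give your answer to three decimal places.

Balance c(h−p*) = e gives e = 0.91×(0.7 − 0.62000) = 0.07280.
New p* = 0.7 − e/c = 0.7 − 0.14269/0.91000 = 0.54320.
Δp* = 0.54320 − 0.62000 = -0.07680.

-0.077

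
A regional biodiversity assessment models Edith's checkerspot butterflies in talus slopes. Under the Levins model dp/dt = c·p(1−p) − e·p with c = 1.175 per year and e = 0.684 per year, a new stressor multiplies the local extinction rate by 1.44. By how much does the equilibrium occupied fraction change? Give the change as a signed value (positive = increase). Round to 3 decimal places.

Before: p* = 1 − 0.684/1.175 = 0.4179.
After the change, c = 1.175, e = 0.98496, so p* = 1 − 0.98496/1.175 = 0.1617.
Δp* = 0.1617 − 0.4179 = -0.2561.

-0.256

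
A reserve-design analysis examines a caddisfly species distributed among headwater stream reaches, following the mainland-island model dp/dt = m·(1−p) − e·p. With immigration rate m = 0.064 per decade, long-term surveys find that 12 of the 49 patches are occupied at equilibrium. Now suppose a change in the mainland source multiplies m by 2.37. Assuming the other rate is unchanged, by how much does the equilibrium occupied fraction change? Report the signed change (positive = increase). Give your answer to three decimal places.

0.190

Observed p* = 12/49 = 0.24490.
Balance m(1−p*) = e·p* gives e = m(1−p*)/p* = 0.064×0.75510/0.24490 = 0.19733.
New p* = m/(m+e) = 0.15168/(0.15168+0.19733) = 0.43460.
Δp* = 0.43460 − 0.24490 = +0.18970.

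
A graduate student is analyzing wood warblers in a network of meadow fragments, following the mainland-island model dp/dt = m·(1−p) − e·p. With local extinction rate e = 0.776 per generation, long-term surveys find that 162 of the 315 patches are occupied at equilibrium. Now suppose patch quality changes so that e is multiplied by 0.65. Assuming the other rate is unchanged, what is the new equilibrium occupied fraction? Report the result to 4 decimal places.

0.6196

Observed p* = 162/315 = 0.51429.
Balance m(1−p*) = e·p* gives m = e·p*/(1−p*) = 0.776×0.51429/0.48571 = 0.82166.
New p* = m/(m+e) = 0.82166/(0.82166+0.50440) = 0.61963.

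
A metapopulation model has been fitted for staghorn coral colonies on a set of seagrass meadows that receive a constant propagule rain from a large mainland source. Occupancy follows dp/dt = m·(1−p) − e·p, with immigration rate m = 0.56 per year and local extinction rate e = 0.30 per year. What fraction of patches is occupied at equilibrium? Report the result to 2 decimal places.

0.65

At equilibrium the propagule rain into empty patches balances local extinction: m(1−p*) = e·p*.
p* = m/(m+e) = 0.56/(0.56+0.30) = 0.56/0.8600 = 0.6512.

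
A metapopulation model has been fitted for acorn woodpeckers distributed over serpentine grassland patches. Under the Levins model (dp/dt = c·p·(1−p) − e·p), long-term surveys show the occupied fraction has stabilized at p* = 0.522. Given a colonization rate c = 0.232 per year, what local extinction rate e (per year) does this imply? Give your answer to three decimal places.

0.111

At equilibrium c(1−p*) = e.
e = 0.232 × (1 − 0.522) = 0.232 × 0.4780 = 0.1109.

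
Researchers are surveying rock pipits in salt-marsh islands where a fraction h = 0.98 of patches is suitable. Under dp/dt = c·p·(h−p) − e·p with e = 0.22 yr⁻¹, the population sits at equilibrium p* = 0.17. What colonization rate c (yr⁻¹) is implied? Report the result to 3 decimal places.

0.272

At equilibrium c(h−p*) = e, so c = e/(h−p*).
c = 0.22/(0.98 − 0.17) = 0.22/0.8100 = 0.2716.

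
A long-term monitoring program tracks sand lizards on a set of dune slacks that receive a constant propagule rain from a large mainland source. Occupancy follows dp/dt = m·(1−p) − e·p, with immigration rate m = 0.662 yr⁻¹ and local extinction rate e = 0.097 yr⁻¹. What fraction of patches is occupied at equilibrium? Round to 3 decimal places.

0.872

At equilibrium the propagule rain into empty patches balances local extinction: m(1−p*) = e·p*.
p* = m/(m+e) = 0.662/(0.662+0.097) = 0.662/0.7590 = 0.8722.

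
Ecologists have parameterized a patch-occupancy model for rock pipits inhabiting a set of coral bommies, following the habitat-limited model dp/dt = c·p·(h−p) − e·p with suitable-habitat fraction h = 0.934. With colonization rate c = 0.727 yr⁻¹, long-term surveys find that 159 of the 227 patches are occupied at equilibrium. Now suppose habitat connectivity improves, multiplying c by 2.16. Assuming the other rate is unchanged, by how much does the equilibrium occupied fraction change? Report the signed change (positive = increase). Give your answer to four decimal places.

0.1254

Observed p* = 159/227 = 0.70044.
Balance c(h−p*) = e gives e = 0.727×(0.934 − 0.70044) = 0.16980.
New p* = 0.934 − e/c = 0.934 − 0.16980/1.57032 = 0.82587.
Δp* = 0.82587 − 0.70044 = +0.12543.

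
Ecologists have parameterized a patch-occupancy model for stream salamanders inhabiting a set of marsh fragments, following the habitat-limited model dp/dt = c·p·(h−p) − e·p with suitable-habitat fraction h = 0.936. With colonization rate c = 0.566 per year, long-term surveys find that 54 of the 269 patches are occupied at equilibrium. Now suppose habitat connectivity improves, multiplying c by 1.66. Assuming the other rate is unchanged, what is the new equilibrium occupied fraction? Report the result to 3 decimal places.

0.493

Observed p* = 54/269 = 0.20074.
Balance c(h−p*) = e gives e = 0.566×(0.936 − 0.20074) = 0.41616.
New p* = 0.936 − e/c = 0.936 − 0.41616/0.93956 = 0.49307.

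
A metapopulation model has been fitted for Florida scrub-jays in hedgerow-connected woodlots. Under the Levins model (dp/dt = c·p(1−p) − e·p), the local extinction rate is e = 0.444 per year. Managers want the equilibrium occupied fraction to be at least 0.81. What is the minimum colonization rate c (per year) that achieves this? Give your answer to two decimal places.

2.34

p* = 1 − e/c ≥ 0.81 requires e/c ≤ 0.1900, i.e. c ≥ e/0.1900.
c_min = 0.444/0.1900 = 2.3368.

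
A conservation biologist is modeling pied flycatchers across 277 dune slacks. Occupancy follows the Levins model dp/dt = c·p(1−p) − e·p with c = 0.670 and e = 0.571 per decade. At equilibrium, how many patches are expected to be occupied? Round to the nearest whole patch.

p* = 1 − e/c = 1 − 0.571/0.670 = 0.1478.
Expected occupied patches = N × p* = 277 × 0.1478 = 40.93 ≈ 41.

41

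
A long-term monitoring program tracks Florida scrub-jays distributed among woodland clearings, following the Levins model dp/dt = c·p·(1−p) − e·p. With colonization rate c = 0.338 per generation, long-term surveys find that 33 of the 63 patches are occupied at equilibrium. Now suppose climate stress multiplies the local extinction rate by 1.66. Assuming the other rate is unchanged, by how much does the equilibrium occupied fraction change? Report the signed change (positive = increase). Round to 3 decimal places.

-0.314

Observed p* = 33/63 = 0.52381.
Balance c(1−p*) = e gives e = 0.338×(1 − 0.52381) = 0.16095.
New p* = 1 − e/c = 1 − 0.26718/0.33800 = 0.20953.
Δp* = 0.20953 − 0.52381 = -0.31428.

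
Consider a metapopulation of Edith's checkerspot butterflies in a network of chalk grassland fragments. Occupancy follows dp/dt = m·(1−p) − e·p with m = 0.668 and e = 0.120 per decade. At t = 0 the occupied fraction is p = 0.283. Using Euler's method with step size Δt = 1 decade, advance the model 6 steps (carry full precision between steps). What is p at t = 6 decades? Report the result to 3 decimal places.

Update rule: p ← p + [m·(1−p) − e·p]·Δt with Δt = 1.
step 1: Δp = +0.44500, p = 0.72800
step 2: Δp = +0.09434, p = 0.82234
step 3: Δp = +0.02000, p = 0.84234
step 4: Δp = +0.00424, p = 0.84658
step 5: Δp = +0.00090, p = 0.84747
step 6: Δp = +0.00019, p = 0.84766

0.848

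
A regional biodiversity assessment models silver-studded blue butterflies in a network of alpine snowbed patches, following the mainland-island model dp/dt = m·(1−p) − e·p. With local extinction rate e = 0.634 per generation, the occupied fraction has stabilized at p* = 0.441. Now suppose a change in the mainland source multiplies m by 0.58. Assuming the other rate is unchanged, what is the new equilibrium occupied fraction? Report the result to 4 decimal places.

0.3139

Balance m(1−p*) = e·p* gives m = e·p*/(1−p*) = 0.634×0.44100/0.55900 = 0.50017.
New p* = m/(m+e) = 0.29010/(0.29010+0.63400) = 0.31393.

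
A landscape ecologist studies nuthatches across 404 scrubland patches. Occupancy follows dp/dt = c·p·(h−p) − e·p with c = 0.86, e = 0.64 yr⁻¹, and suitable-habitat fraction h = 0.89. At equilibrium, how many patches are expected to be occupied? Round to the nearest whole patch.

59

p* = h − e/c = 0.89 − 0.7442 = 0.1458.
Expected occupied patches = N × p* = 404 × 0.1458 = 58.91 ≈ 59.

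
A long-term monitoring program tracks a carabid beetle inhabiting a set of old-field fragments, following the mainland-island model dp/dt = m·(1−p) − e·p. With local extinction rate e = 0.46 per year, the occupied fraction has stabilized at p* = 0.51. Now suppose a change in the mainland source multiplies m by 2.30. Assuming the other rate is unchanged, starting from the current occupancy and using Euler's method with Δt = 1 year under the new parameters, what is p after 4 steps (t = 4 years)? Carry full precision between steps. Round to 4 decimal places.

0.6860

Balance m(1−p*) = e·p* gives m = e·p*/(1−p*) = 0.46×0.51000/0.49000 = 0.47878.
Starting from p₀ = 0.51000; update p ← p + (dp/dt)·Δt with the new parameters.
t = 1: p = 0.51000 + (+0.30498) = 0.81498
t = 2: p = 0.81498 + (-0.17115) = 0.64383
t = 3: p = 0.64383 + (+0.09605) = 0.73988
t = 4: p = 0.73988 + (-0.05390) = 0.68598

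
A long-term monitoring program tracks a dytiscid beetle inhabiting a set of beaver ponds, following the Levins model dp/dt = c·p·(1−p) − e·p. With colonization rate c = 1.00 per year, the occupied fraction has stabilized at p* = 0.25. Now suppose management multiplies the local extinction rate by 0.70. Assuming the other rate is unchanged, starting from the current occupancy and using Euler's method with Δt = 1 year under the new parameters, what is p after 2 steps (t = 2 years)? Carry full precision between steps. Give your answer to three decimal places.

Balance c(1−p*) = e gives e = 1.00×(1 − 0.25000) = 0.75000.
Starting from p₀ = 0.25000; update p ← p + (dp/dt)·Δt with the new parameters.
  1  |  dp/dt·Δt = +0.056250  |  p_1 = 0.306250
  2  |  dp/dt·Δt = +0.051680  |  p_2 = 0.357930

0.358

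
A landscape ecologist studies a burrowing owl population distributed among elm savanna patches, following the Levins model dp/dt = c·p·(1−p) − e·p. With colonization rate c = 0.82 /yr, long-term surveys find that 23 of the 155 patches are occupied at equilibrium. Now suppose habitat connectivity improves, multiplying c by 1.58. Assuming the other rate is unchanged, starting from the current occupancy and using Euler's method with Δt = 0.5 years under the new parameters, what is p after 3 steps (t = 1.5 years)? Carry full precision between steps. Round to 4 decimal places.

0.2453

Observed p* = 23/155 = 0.14839.
Balance c(1−p*) = e gives e = 0.82×(1 − 0.14839) = 0.69832.
Starting from p₀ = 0.14839; update p ← p + (dp/dt)·Δt with the new parameters.
  1  |  dp/dt·Δt = +0.030050  |  p_1 = 0.178437
  2  |  dp/dt·Δt = +0.032662  |  p_2 = 0.211100
  3  |  dp/dt·Δt = +0.034175  |  p_3 = 0.245275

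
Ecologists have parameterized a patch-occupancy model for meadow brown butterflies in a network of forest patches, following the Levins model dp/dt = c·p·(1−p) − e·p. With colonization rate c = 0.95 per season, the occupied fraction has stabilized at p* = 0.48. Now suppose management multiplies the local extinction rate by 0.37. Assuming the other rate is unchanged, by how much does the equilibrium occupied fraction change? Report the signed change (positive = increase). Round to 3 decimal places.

Balance c(1−p*) = e gives e = 0.95×(1 − 0.48000) = 0.49400.
New p* = 1 − e/c = 1 − 0.18278/0.95000 = 0.80760.
Δp* = 0.80760 − 0.48000 = +0.32760.

0.328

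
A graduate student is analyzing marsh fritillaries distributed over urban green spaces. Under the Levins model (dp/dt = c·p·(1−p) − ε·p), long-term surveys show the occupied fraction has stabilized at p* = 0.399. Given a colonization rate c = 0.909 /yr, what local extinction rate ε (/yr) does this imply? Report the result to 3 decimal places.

At equilibrium c(1−p*) = ε.
ε = 0.909 × (1 − 0.399) = 0.909 × 0.6010 = 0.5463.

0.546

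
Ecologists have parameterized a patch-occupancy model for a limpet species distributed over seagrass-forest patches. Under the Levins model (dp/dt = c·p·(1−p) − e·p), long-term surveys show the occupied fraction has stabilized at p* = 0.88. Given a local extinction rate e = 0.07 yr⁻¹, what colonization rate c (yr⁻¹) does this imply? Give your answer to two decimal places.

0.58

At equilibrium c(1−p*) = e, so c = e/(1−p*).
c = 0.07/(1 − 0.88) = 0.07/0.1200 = 0.5833.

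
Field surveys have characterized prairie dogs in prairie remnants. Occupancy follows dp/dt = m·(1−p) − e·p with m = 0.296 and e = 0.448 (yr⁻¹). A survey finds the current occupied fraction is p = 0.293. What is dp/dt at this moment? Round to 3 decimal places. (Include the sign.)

Colonization term: m·(1−p) = 0.296×0.7070 = 0.20927.
Extinction term: e·p = 0.13126.
dp/dt = 0.20927 − 0.13126 = 0.07801.

0.078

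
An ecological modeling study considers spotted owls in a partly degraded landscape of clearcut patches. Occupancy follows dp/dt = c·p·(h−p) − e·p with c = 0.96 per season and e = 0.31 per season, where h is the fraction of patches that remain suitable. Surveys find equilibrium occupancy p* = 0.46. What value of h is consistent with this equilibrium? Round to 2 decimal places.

At equilibrium c(h−p*) = e, so h = p* + e/c.
h = 0.46 + 0.31/0.96 = 0.46 + 0.3229 = 0.7829.

0.78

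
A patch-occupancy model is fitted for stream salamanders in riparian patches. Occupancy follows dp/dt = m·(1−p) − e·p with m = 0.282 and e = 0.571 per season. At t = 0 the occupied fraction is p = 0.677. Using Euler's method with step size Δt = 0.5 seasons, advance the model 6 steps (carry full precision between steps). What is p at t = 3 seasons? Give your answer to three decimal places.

Update rule: p ← p + [m·(1−p) − e·p]·Δt with Δt = 0.5.
step 1: Δp = -0.14774, p = 0.52926
step 2: Δp = -0.08473, p = 0.44453
step 3: Δp = -0.04859, p = 0.39594
step 4: Δp = -0.02787, p = 0.36807
step 5: Δp = -0.01598, p = 0.35209
step 6: Δp = -0.00917, p = 0.34292

0.343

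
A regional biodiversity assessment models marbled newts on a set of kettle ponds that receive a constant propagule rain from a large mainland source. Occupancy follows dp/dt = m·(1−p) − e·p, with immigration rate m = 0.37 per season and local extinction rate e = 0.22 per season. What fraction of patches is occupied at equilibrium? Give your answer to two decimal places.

Setting dp/dt = 0: m − m·p* = e·p*, so m = (m+e)·p*.
p* = m/(m+e) = 0.37/(0.37+0.22) = 0.37/0.5900 = 0.6271.

0.63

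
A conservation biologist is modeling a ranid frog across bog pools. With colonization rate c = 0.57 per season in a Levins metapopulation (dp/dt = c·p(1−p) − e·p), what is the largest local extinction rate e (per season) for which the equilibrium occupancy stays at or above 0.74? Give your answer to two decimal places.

1 − e/c ≥ 0.74 ⇒ e ≤ c(1 − 0.74) = 0.57 × 0.2600.
e_max = 0.1482.

0.15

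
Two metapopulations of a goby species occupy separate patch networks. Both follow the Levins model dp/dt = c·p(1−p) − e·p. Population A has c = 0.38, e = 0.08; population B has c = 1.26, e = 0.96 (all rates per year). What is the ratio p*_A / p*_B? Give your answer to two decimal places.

3.32

A: p*_A = 1 − 0.08/0.38 = 0.7895.
B: p*_B = 1 − 0.96/1.26 = 0.2381.
p*_A / p*_B = 0.7895/0.2381 = 3.3158.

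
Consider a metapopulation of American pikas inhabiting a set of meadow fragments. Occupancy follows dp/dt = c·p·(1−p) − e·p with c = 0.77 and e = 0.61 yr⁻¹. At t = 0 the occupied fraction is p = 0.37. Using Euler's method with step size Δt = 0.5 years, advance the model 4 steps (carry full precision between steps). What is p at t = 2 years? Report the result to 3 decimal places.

Update rule: p ← p + [c·p·(1−p) − e·p]·Δt with Δt = 0.5.
t = 0.5: p = 0.37000 + (-0.02311) = 0.34689
t = 1: p = 0.34689 + (-0.01858) = 0.32832
t = 1.5: p = 0.32832 + (-0.01523) = 0.31308
t = 2: p = 0.31308 + (-0.01269) = 0.30039

0.300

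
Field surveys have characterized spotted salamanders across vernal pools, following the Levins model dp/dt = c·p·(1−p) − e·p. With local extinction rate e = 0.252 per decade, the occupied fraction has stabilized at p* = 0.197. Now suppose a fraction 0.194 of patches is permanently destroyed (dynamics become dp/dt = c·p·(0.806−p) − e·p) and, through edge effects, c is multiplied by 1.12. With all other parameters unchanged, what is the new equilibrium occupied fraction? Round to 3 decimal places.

Balance c(1−p*) = e gives c = e/(1 − 0.19700) = 0.252/0.80300 = 0.31382.
New p* = 0.806 − e/c = 0.806 − 0.25200/0.35148 = 0.08903.

0.089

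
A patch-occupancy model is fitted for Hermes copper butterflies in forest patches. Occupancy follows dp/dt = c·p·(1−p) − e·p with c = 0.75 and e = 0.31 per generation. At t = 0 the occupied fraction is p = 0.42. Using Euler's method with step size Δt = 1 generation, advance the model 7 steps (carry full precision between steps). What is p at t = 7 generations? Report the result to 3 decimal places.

Update rule: p ← p + [c·p·(1−p) − e·p]·Δt with Δt = 1.
t = 1: p = 0.42000 + (+0.05250) = 0.47250
t = 2: p = 0.47250 + (+0.04046) = 0.51296
t = 3: p = 0.51296 + (+0.02836) = 0.54131
t = 4: p = 0.54131 + (+0.01841) = 0.55973
t = 5: p = 0.55973 + (+0.01131) = 0.57104
t = 6: p = 0.57104 + (+0.00669) = 0.57773
t = 7: p = 0.57773 + (+0.00387) = 0.58160

0.582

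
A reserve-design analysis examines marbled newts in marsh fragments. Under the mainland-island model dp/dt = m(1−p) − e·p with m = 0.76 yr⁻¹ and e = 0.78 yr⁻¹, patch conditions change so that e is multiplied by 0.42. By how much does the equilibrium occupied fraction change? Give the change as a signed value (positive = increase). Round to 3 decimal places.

Before: p* = 0.76/(0.76+0.78) = 0.4935.
After: m = 0.76, e = 0.3276; p* = 0.76/1.0876 = 0.6988.
Δp* = 0.6988 − 0.4935 = +0.2053.

0.205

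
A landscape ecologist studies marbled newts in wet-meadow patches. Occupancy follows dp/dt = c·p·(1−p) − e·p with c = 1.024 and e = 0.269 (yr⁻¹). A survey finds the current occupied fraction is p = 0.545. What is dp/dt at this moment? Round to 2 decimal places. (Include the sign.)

Colonization term: c·p·(1−p) = 1.024×0.545×0.4550 = 0.25393.
Extinction term: e·p = 0.14661.
dp/dt = 0.25393 − 0.14661 = 0.10732.

0.11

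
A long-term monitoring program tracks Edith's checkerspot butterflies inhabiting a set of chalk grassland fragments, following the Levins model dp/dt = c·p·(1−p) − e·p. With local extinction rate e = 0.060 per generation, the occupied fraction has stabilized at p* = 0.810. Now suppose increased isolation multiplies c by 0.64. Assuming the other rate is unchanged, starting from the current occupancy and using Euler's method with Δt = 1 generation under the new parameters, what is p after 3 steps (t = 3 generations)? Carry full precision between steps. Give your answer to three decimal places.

0.766

Balance c(1−p*) = e gives c = e/(1 − 0.81000) = 0.060/0.19000 = 0.31579.
Starting from p₀ = 0.81000; update p ← p + (dp/dt)·Δt with the new parameters.
p: 0.81000 → 0.79250  (Δp = -0.01750)
p: 0.79250 → 0.77819  (Δp = -0.01432)
p: 0.77819 → 0.76638  (Δp = -0.01181)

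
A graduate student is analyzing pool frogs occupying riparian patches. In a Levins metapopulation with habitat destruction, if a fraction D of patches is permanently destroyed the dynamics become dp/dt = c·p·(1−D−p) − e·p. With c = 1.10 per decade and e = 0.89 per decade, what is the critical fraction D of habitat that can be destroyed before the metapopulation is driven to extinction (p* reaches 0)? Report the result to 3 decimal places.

0.191

The nontrivial equilibrium is p* = (1−D) − e/c; extinction occurs when this hits zero.
So D_crit = 1 − e/c = 1 − 0.89/1.10 = 1 − 0.8091 = 0.1909.
This equals the undisturbed p*, a classic result of Lande's extension.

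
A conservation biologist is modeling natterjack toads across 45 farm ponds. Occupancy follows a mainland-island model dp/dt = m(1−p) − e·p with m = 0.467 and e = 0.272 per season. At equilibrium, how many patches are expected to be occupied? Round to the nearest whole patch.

p* = m/(m+e) = 0.467/0.7390 = 0.6319.
Expected occupied patches = N × p* = 45 × 0.6319 = 28.44 ≈ 28.

28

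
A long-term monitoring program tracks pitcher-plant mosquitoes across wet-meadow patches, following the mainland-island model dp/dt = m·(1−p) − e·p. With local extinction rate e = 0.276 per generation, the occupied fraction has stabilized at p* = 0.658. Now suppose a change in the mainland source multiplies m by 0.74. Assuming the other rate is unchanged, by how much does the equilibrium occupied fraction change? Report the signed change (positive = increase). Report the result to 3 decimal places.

Balance m(1−p*) = e·p* gives m = e·p*/(1−p*) = 0.276×0.65800/0.34200 = 0.53102.
New p* = m/(m+e) = 0.39295/(0.39295+0.27600) = 0.58741.
Δp* = 0.58741 − 0.65800 = -0.07059.

-0.071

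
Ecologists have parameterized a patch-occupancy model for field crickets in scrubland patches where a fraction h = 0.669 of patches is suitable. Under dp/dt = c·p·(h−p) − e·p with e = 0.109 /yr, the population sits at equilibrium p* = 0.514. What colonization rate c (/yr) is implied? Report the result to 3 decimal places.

At equilibrium c(h−p*) = e, so c = e/(h−p*).
c = 0.109/(0.669 − 0.514) = 0.109/0.1550 = 0.7032.

0.703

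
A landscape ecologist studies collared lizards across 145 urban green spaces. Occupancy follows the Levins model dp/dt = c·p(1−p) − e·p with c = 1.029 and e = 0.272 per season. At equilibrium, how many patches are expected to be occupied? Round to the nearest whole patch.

p* = 1 − e/c = 1 − 0.272/1.029 = 0.7357.
Expected occupied patches = N × p* = 145 × 0.7357 = 106.67 ≈ 107.

107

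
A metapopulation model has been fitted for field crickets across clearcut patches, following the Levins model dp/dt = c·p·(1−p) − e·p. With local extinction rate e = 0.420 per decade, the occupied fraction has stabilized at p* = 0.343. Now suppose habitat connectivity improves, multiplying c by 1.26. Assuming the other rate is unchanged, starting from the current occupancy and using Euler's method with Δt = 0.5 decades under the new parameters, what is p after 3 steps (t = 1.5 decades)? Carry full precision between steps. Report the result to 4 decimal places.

0.3940

Balance c(1−p*) = e gives c = e/(1 − 0.34300) = 0.420/0.65700 = 0.63927.
Starting from p₀ = 0.34300; update p ← p + (dp/dt)·Δt with the new parameters.
  1  |  dp/dt·Δt = +0.018728  |  p_1 = 0.361728
  2  |  dp/dt·Δt = +0.017022  |  p_2 = 0.378750
  3  |  dp/dt·Δt = +0.015227  |  p_3 = 0.393976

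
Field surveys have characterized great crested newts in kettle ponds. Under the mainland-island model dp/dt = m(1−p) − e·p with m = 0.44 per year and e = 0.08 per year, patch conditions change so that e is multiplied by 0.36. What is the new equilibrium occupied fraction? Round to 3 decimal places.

Before: p* = 0.44/(0.44+0.08) = 0.8462.
After: m = 0.44, e = 0.0288; p* = 0.44/0.4688 = 0.9386.

0.939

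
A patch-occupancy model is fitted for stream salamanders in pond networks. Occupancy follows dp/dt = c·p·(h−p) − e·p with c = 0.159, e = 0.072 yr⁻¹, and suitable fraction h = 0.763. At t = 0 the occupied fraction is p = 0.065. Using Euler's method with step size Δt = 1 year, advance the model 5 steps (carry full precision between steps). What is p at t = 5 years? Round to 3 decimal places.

0.078

Update rule: p ← p + [c·p·(h−p) − e·p]·Δt with Δt = 1.
  1  |  dp/dt·Δt = +0.002534  |  p_1 = 0.067534
  2  |  dp/dt·Δt = +0.002605  |  p_2 = 0.070139
  3  |  dp/dt·Δt = +0.002677  |  p_3 = 0.072816
  4  |  dp/dt·Δt = +0.002748  |  p_4 = 0.075564
  5  |  dp/dt·Δt = +0.002819  |  p_5 = 0.078383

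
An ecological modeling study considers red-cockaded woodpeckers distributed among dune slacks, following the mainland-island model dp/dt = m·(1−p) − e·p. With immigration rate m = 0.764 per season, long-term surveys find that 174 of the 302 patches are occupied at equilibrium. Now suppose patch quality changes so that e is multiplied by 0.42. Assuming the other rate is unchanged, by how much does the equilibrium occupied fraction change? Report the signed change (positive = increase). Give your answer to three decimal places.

Observed p* = 174/302 = 0.57616.
Balance m(1−p*) = e·p* gives e = m(1−p*)/p* = 0.764×0.42384/0.57616 = 0.56202.
New p* = m/(m+e) = 0.76400/(0.76400+0.23605) = 0.76396.
Δp* = 0.76396 − 0.57616 = +0.18780.

0.188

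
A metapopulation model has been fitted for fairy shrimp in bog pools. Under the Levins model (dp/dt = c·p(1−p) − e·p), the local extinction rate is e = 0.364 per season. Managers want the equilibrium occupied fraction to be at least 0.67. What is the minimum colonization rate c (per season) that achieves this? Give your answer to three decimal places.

p* = 1 − e/c ≥ 0.67 requires e/c ≤ 0.3300, i.e. c ≥ e/0.3300.
c_min = 0.364/0.3300 = 1.1030.

1.103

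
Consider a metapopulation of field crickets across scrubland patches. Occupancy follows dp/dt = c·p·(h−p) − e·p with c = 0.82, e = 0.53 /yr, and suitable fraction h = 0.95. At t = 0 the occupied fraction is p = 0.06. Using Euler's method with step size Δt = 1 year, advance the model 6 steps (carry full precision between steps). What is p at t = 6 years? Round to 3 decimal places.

Update rule: p ← p + [c·p·(h−p) − e·p]·Δt with Δt = 1.
p: 0.06000 → 0.07199  (Δp = +0.01199)
p: 0.07199 → 0.08566  (Δp = +0.01368)
p: 0.08566 → 0.10098  (Δp = +0.01531)
p: 0.10098 → 0.11776  (Δp = +0.01678)
p: 0.11776 → 0.13571  (Δp = +0.01795)
p: 0.13571 → 0.15440  (Δp = +0.01869)

0.154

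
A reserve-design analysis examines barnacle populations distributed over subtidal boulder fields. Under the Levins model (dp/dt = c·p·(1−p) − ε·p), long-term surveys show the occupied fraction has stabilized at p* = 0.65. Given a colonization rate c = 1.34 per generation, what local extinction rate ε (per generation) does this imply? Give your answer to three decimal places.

0.469

At equilibrium c(1−p*) = ε.
ε = 1.34 × (1 − 0.65) = 1.34 × 0.3500 = 0.4690.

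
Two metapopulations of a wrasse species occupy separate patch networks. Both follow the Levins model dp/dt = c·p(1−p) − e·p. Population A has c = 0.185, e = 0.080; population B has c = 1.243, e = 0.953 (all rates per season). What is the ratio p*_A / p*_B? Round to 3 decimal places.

2.433

A: p*_A = 1 − 0.080/0.185 = 0.5676.
B: p*_B = 1 − 0.953/1.243 = 0.2333.
p*_A / p*_B = 0.5676/0.2333 = 2.4327.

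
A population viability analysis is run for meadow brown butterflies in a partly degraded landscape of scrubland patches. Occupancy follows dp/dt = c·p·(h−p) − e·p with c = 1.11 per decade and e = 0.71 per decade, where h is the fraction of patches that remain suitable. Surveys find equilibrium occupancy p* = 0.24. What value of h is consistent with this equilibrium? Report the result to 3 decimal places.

0.880

At equilibrium c(h−p*) = e, so h = p* + e/c.
h = 0.24 + 0.71/1.11 = 0.24 + 0.6396 = 0.8796.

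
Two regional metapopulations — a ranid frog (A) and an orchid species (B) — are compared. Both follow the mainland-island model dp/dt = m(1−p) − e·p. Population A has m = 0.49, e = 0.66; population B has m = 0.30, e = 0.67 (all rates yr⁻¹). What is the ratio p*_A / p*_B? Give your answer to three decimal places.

1.378

A: p*_A = m/(m+e) = 0.49/1.1500 = 0.4261.
B: p*_B = 0.30/0.9700 = 0.3093.
p*_A / p*_B = 0.4261/0.3093 = 1.3777.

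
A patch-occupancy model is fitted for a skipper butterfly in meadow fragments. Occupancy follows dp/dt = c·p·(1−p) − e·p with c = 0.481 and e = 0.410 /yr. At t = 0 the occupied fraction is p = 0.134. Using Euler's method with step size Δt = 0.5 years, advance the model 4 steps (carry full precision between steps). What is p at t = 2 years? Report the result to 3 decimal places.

Update rule: p ← p + [c·p·(1−p) − e·p]·Δt with Δt = 0.5.
  1  |  dp/dt·Δt = +0.000439  |  p_1 = 0.134439
  2  |  dp/dt·Δt = +0.000426  |  p_2 = 0.134864
  3  |  dp/dt·Δt = +0.000413  |  p_3 = 0.135278
  4  |  dp/dt·Δt = +0.000401  |  p_4 = 0.135679

0.136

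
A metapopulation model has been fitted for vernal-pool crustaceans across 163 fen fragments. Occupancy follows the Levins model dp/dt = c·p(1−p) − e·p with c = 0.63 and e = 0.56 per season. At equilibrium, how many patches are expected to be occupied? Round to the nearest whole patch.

18

p* = 1 − e/c = 1 − 0.56/0.63 = 0.1111.
Expected occupied patches = N × p* = 163 × 0.1111 = 18.11 ≈ 18.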